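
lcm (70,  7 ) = 70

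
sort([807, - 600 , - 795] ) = [-795,- 600,807 ]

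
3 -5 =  - 2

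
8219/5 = 1643 + 4/5 = 1643.80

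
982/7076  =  491/3538= 0.14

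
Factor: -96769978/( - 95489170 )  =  5^( - 1)*7^( - 1 )*17^( - 1)*29^(-1)*2767^( - 1 )*48384989^1 = 48384989/47744585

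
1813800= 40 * 45345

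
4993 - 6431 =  - 1438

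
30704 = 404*76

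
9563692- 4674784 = 4888908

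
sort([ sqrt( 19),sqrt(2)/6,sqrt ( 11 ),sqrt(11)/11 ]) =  [sqrt(2)/6,sqrt (11)/11 , sqrt( 11 ), sqrt(19 )]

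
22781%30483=22781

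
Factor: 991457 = 17^1*  58321^1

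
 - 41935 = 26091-68026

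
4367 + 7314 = 11681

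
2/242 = 1/121 = 0.01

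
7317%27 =0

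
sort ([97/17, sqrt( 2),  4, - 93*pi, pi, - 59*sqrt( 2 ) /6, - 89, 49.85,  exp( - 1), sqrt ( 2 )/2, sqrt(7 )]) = [ - 93*pi,-89, - 59*sqrt( 2)/6,exp( - 1),sqrt(2)/2, sqrt( 2), sqrt( 7),pi,4, 97/17, 49.85]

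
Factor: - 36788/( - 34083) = 68/63 = 2^2*3^(-2)*7^(-1 )*17^1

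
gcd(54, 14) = 2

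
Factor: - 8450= - 2^1*5^2 *13^2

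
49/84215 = 49/84215 =0.00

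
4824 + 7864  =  12688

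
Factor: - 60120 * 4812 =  - 2^5*3^3*5^1*167^1*401^1  =  -289297440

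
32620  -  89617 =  - 56997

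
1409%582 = 245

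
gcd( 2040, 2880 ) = 120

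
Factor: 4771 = 13^1*367^1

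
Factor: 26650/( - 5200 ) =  - 2^( - 3)*41^1 = -  41/8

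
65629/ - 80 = -65629/80 = - 820.36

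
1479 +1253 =2732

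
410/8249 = 410/8249 = 0.05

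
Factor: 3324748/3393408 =2^(  -  5 )*3^( - 1 )*7^2*8837^( - 1)*16963^1 =831187/848352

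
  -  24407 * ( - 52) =1269164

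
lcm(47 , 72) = 3384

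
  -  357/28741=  - 1+28384/28741 = -0.01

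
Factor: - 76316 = -2^2*19079^1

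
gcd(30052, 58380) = 4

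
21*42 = 882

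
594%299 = 295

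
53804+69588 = 123392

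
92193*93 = 8573949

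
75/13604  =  75/13604 = 0.01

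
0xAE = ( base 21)86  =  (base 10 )174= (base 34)54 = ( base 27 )6C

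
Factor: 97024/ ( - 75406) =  - 48512/37703 = - 2^7*37^(-1)*379^1*1019^( - 1) 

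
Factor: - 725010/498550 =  - 429/295=- 3^1*5^( - 1)*11^1*13^1*59^( - 1) 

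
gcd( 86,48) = 2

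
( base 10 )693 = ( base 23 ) 173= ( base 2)1010110101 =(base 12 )499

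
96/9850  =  48/4925=0.01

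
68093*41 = 2791813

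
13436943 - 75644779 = - 62207836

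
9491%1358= 1343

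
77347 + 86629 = 163976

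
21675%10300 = 1075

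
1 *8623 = 8623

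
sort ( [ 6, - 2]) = [ - 2, 6 ] 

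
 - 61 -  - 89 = 28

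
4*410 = 1640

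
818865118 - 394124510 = 424740608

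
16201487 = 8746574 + 7454913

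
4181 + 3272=7453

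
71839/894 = 71839/894 = 80.36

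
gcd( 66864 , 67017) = 3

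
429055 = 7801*55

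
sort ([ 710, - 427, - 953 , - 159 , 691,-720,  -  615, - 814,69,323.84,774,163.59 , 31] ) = [-953, - 814, - 720, - 615, - 427, - 159,31,69,163.59,323.84,691,710,774]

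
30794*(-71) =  - 2186374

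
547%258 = 31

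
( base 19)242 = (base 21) 1H2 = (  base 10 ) 800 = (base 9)1078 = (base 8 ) 1440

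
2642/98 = 26 + 47/49 = 26.96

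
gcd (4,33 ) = 1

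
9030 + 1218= 10248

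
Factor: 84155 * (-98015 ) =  - 8248452325 = - 5^2*16831^1*19603^1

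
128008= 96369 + 31639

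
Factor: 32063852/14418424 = 8015963/3604606 = 2^(  -  1) * 23^( - 2) * 89^1 * 3407^( - 1 ) * 90067^1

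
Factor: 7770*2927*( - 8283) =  - 188378529570= - 2^1*3^2* 5^1*7^1*11^1*37^1*251^1*2927^1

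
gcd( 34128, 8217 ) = 9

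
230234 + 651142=881376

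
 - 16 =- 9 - 7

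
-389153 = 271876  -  661029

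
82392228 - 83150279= - 758051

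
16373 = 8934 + 7439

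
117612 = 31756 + 85856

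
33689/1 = 33689 = 33689.00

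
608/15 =608/15 = 40.53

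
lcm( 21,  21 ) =21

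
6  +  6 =12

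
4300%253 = 252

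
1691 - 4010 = -2319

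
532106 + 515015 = 1047121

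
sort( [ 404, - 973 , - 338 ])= [ - 973, - 338, 404 ]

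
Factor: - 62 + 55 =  - 7=- 7^1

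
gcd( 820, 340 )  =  20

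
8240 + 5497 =13737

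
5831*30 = 174930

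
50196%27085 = 23111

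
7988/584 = 13 + 99/146 = 13.68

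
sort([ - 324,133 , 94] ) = [ - 324,94, 133]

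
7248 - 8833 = - 1585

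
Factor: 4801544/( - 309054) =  - 2^2*3^ ( - 1) *11^1 * 19^(-1)*2711^( - 1)*54563^1 =- 2400772/154527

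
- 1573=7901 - 9474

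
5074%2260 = 554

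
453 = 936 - 483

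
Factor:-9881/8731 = -41^1*241^1* 8731^(-1 )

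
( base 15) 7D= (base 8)166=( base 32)3M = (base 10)118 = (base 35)3d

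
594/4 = 297/2 = 148.50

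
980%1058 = 980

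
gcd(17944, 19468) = 4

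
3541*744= 2634504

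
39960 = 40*999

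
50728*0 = 0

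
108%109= 108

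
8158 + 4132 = 12290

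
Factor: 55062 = 2^1*3^2*7^1*19^1*23^1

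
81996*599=49115604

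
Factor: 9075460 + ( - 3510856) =5564604=2^2*3^1 * 463717^1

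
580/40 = 29/2 = 14.50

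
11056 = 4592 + 6464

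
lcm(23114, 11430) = 1040130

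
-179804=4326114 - 4505918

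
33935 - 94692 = - 60757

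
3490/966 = 1745/483= 3.61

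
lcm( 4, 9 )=36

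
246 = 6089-5843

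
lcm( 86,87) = 7482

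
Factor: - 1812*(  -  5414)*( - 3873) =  - 2^3 * 3^2*151^1*1291^1 * 2707^1 = - 37994780664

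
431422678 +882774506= 1314197184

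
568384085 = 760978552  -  192594467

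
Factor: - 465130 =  - 2^1 * 5^1*193^1 * 241^1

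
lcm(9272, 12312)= 751032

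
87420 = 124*705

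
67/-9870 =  - 67/9870 = - 0.01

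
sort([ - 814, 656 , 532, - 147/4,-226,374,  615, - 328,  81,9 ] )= [ - 814, - 328, - 226, - 147/4,  9,  81, 374,532, 615,656]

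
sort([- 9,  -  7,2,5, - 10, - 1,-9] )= [ - 10, - 9, - 9 ,-7, - 1 , 2, 5]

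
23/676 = 23/676 = 0.03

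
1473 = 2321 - 848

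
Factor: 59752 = 2^3*7^1*11^1*97^1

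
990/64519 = 990/64519 = 0.02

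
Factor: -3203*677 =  - 677^1  *  3203^1 = -  2168431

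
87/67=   1 + 20/67= 1.30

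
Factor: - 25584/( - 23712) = 41/38 = 2^ ( - 1)*19^ (  -  1)*41^1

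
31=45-14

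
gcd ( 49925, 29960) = 5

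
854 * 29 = 24766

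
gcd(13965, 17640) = 735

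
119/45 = 2 + 29/45 = 2.64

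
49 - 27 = 22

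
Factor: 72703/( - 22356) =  - 3161/972= - 2^(- 2)*3^ ( - 5 )*29^1*109^1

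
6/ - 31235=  - 6/31235 = -0.00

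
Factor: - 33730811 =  - 23^1*1466557^1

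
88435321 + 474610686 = 563046007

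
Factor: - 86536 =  - 2^3*29^1*373^1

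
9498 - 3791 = 5707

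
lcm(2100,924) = 23100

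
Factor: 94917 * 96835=3^1*5^1*29^1*107^1*181^1*1091^1 = 9191287695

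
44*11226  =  493944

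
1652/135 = 1652/135 = 12.24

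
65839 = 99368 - 33529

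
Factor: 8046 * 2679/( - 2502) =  - 1197513/139 = - 3^2*19^1*47^1 *139^( - 1)*149^1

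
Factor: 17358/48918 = 11^1*31^(  -  1) = 11/31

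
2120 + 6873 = 8993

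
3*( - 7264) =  - 21792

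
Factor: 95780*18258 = 2^3*3^1 * 5^1*17^1*179^1*4789^1 = 1748751240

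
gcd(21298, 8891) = 1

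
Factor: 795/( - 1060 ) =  - 3/4 = -2^( - 2) * 3^1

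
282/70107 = 94/23369 = 0.00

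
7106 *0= 0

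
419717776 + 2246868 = 421964644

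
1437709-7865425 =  - 6427716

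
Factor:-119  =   -7^1*17^1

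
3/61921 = 3/61921=0.00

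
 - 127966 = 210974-338940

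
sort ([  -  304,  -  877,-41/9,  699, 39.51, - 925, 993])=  [ - 925, - 877,- 304 , - 41/9,  39.51, 699,993]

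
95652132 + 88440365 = 184092497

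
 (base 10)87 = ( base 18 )4f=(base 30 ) 2R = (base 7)153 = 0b1010111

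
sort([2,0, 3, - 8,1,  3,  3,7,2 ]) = [ - 8,0, 1,2,2, 3,3,3, 7] 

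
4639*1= 4639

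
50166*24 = 1203984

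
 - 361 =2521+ - 2882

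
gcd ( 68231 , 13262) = 1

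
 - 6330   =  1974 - 8304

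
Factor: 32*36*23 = 26496 = 2^7*3^2*23^1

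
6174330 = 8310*743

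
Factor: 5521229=7^1*19^1*41513^1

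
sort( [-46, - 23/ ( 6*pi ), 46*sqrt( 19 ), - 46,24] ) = [ - 46, - 46, - 23/(6*pi),24,46*sqrt ( 19 ) ]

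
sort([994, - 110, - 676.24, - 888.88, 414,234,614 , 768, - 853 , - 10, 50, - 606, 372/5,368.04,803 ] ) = [ - 888.88, - 853,-676.24,-606,-110, - 10 , 50 , 372/5, 234,368.04, 414,614, 768, 803, 994]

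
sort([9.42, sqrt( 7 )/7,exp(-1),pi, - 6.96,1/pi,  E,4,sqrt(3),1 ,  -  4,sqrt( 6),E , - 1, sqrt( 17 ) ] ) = [ - 6.96, -4, - 1,  1/pi, exp (- 1 ),sqrt ( 7)/7,1,sqrt( 3 ),sqrt(6), E,E, pi,4,sqrt( 17 ),9.42 ]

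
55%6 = 1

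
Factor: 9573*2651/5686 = 2^( - 1)*3^1*11^1*241^1 * 2843^( - 1)*3191^1 = 25378023/5686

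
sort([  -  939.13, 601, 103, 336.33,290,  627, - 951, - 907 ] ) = [ -951, - 939.13, - 907, 103,290, 336.33, 601,  627 ]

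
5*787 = 3935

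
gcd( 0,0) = 0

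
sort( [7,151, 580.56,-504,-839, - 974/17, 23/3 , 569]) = [-839, -504, - 974/17,7, 23/3,151, 569 , 580.56] 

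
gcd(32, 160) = 32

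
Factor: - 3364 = - 2^2 * 29^2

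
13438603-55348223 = -41909620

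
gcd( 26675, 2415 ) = 5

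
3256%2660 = 596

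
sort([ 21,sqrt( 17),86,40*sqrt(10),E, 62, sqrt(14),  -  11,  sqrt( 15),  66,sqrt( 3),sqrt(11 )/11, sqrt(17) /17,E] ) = [-11, sqrt( 17)/17,sqrt (11)/11,sqrt(3), E,E , sqrt(14),sqrt(15), sqrt(17),21,62,66,86,40 * sqrt(10)]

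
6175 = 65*95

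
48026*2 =96052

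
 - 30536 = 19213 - 49749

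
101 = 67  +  34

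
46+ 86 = 132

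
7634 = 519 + 7115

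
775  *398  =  308450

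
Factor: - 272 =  - 2^4*17^1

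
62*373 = 23126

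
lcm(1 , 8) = 8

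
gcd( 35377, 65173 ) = 1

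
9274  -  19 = 9255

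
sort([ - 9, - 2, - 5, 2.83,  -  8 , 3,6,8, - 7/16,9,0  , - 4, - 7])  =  [ - 9, - 8, -7, - 5, - 4, - 2, - 7/16, 0, 2.83,3,6,8, 9 ] 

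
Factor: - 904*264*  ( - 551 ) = 2^6*3^1*11^1*19^1*29^1*113^1 = 131499456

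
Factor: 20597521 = 7^1 *2942503^1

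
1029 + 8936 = 9965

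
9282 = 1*9282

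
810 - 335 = 475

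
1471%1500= 1471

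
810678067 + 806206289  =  1616884356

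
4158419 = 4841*859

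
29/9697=29/9697=0.00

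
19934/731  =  19934/731 = 27.27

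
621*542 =336582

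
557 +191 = 748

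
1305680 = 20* 65284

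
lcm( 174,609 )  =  1218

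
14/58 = 7/29 = 0.24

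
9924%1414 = 26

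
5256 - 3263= 1993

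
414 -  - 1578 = 1992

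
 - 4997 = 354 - 5351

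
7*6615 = 46305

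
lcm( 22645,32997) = 1154895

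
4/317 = 4/317  =  0.01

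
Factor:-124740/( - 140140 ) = 81/91 = 3^4*  7^( - 1)*13^ ( - 1 )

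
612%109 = 67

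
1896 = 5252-3356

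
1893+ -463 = 1430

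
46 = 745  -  699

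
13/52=1/4  =  0.25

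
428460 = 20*21423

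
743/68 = 743/68 = 10.93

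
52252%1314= 1006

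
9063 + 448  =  9511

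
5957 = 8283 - 2326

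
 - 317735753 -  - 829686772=511951019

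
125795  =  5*25159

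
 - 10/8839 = - 10/8839 = - 0.00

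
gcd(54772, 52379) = 1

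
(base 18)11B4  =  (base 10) 6358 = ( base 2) 1100011010110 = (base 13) 2B81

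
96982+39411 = 136393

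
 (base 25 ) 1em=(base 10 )997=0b1111100101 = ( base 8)1745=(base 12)6B1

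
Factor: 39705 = 3^1*5^1* 2647^1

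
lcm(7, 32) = 224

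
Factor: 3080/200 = 77/5= 5^( - 1 )*7^1 * 11^1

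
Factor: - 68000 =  - 2^5 * 5^3 * 17^1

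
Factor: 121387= 7^1 * 17341^1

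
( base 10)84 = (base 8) 124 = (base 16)54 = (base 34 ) 2g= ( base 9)103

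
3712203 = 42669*87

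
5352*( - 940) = - 5030880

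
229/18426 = 229/18426= 0.01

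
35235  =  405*87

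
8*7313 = 58504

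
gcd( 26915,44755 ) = 5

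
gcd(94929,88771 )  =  1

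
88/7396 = 22/1849 = 0.01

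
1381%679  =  23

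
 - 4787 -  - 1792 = -2995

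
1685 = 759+926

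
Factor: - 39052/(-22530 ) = 26/15 = 2^1*3^ (  -  1 )*5^( - 1 )*13^1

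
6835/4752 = 6835/4752 =1.44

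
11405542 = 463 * 24634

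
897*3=2691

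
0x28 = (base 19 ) 22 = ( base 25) 1F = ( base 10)40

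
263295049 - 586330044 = -323034995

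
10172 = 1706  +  8466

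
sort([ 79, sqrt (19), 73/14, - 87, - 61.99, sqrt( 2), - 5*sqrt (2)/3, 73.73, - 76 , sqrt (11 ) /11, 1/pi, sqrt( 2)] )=[-87, - 76, - 61.99, - 5*  sqrt( 2 ) /3, sqrt( 11) /11,1/pi, sqrt( 2), sqrt (2 ), sqrt( 19 ), 73/14, 73.73,79] 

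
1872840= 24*78035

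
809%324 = 161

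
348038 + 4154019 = 4502057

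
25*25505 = 637625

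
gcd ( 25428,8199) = 3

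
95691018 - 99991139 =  - 4300121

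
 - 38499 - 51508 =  - 90007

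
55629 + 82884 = 138513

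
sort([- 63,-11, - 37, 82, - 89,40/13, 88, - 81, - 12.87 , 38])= [ - 89,  -  81,- 63, - 37, - 12.87, - 11,  40/13,  38,  82, 88]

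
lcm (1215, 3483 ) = 52245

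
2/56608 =1/28304 = 0.00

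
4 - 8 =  - 4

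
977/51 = 977/51 = 19.16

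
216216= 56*3861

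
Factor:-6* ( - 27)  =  2^1*3^4 = 162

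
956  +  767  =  1723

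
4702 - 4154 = 548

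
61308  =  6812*9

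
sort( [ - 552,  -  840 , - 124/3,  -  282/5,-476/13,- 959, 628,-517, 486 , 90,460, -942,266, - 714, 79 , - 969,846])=[ - 969, -959, - 942,-840, - 714, - 552, - 517 , - 282/5, - 124/3, - 476/13, 79,90, 266,460, 486,628 , 846]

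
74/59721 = 74/59721 = 0.00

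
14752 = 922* 16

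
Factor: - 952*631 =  - 2^3*7^1*17^1*631^1  =  - 600712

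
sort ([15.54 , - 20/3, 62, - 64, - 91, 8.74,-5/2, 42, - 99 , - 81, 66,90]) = [ - 99, - 91, - 81, - 64, - 20/3, - 5/2 , 8.74,15.54, 42,62 , 66, 90 ]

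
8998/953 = 8998/953 = 9.44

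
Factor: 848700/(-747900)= -943/831=- 3^(-1)*23^1*41^1*277^(  -  1)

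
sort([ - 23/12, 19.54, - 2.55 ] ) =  [- 2.55,-23/12, 19.54]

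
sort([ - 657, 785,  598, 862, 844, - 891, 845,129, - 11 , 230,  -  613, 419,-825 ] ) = [-891,-825, -657, - 613,-11, 129, 230,419,  598,785, 844, 845 , 862] 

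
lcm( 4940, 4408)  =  286520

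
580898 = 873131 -292233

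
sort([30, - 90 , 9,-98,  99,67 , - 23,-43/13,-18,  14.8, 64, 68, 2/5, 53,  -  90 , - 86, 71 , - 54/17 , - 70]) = [ - 98 , - 90,-90, - 86, - 70,- 23, - 18 , - 43/13, - 54/17, 2/5, 9, 14.8,30,53,64,67, 68, 71, 99 ] 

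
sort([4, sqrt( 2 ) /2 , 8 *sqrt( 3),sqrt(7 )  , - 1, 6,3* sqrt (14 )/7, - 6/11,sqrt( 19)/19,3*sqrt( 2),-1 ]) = [ - 1, - 1,  -  6/11, sqrt(19) /19, sqrt( 2) /2, 3*sqrt( 14 )/7, sqrt( 7),4, 3  *sqrt( 2 ), 6 , 8*sqrt(3 )] 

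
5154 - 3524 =1630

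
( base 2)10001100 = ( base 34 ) 44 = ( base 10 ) 140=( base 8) 214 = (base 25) 5F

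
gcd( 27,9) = 9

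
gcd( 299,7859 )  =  1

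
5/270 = 1/54  =  0.02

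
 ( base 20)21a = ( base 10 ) 830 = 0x33E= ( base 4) 30332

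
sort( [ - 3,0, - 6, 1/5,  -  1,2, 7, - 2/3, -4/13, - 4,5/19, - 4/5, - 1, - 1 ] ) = [ - 6, - 4 , - 3, - 1, - 1, - 1, - 4/5, - 2/3, - 4/13,  0 , 1/5, 5/19, 2, 7]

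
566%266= 34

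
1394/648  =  2 + 49/324 = 2.15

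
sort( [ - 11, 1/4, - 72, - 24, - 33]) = [ - 72, - 33, - 24, - 11,1/4]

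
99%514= 99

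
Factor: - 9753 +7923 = -1830= - 2^1*3^1*5^1* 61^1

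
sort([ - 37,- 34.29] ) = [-37, - 34.29] 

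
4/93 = 4/93 = 0.04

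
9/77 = 9/77 = 0.12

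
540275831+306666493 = 846942324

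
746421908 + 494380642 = 1240802550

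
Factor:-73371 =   -  3^1*37^1*661^1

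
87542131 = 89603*977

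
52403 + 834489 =886892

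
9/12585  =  3/4195 = 0.00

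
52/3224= 1/62 = 0.02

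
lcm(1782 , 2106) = 23166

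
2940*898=2640120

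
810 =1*810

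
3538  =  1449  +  2089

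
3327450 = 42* 79225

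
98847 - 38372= 60475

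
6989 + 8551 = 15540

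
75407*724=54594668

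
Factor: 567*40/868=810/31 = 2^1*3^4*5^1*31^ ( - 1)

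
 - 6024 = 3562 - 9586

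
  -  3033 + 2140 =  - 893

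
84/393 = 28/131 = 0.21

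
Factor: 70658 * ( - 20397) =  - 1441211226  =  - 2^1*3^1*7^3*13^1 * 103^1*523^1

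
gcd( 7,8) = 1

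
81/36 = 2 + 1/4 = 2.25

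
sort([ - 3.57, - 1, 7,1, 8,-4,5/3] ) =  [- 4,-3.57, - 1 , 1, 5/3,7,8 ] 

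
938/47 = 938/47 = 19.96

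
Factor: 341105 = 5^1*17^1 * 4013^1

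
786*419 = 329334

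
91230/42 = 15205/7 = 2172.14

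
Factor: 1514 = 2^1*757^1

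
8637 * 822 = 7099614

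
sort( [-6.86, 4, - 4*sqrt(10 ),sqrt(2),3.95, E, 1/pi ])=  [ - 4*sqrt(10 ),-6.86, 1/pi, sqrt(2 ),E,3.95,4]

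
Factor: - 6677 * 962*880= - 2^5*5^1 *11^2*13^1*37^1*607^1 = -5652481120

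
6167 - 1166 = 5001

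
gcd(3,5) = 1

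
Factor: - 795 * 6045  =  -3^2 * 5^2*13^1*31^1*53^1 = -  4805775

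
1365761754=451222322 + 914539432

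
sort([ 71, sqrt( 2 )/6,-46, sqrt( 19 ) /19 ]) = [ - 46 , sqrt(19 ) /19, sqrt( 2 )/6, 71] 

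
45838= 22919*2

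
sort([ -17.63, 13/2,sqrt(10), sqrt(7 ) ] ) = [ - 17.63,sqrt ( 7),sqrt( 10 ),  13/2]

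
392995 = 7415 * 53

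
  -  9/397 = - 9/397 = -  0.02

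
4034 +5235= 9269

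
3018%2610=408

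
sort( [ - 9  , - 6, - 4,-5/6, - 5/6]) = [ - 9, - 6, - 4, - 5/6 , - 5/6]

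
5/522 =5/522 = 0.01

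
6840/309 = 22 + 14/103= 22.14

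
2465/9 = 2465/9  =  273.89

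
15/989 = 15/989 = 0.02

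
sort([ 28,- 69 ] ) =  [ - 69,28 ] 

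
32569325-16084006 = 16485319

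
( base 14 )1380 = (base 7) 13020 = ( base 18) ab6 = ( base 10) 3444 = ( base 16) d74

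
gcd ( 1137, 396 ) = 3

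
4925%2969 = 1956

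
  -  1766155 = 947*( - 1865 ) 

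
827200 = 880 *940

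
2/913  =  2/913 = 0.00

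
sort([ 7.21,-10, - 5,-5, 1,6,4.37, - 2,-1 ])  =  [ - 10,-5,  -  5, - 2 ,-1, 1,4.37, 6,7.21]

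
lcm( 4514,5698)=347578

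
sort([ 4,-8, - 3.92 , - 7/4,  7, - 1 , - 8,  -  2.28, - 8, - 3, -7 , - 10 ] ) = [ - 10,-8,-8, - 8, - 7,-3.92, -3,-2.28,  -  7/4, - 1,4, 7 ]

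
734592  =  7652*96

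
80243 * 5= 401215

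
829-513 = 316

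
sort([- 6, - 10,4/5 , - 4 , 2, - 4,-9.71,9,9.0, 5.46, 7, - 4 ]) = [ - 10, - 9.71, - 6, - 4, - 4, - 4, 4/5,2, 5.46, 7, 9,  9.0]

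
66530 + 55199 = 121729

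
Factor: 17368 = 2^3*13^1*167^1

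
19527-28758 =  - 9231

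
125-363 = -238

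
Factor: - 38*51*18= - 34884=- 2^2 * 3^3*17^1*19^1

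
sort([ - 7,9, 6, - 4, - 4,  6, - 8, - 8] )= [ - 8, - 8 , - 7, - 4 ,-4,  6,6 , 9 ] 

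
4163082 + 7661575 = 11824657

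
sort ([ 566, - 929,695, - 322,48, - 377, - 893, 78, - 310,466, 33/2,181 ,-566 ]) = [ - 929, - 893,-566, - 377,-322,-310,33/2,  48, 78, 181,466,566,695] 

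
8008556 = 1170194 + 6838362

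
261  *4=1044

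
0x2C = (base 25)1J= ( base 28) 1g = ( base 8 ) 54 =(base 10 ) 44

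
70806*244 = 17276664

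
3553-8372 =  - 4819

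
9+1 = 10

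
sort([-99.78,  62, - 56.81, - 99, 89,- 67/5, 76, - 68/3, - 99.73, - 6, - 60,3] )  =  [ - 99.78, - 99.73, - 99, - 60, - 56.81, - 68/3, - 67/5, - 6 , 3, 62, 76, 89]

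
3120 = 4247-1127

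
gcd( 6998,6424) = 2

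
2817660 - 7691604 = -4873944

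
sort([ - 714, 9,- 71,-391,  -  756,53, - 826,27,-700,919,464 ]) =[  -  826, - 756, - 714,  -  700,-391,-71,9 , 27, 53, 464,919 ] 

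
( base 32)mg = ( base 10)720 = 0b1011010000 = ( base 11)5a5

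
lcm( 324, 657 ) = 23652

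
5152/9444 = 1288/2361 = 0.55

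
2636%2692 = 2636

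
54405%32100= 22305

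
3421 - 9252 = -5831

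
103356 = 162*638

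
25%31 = 25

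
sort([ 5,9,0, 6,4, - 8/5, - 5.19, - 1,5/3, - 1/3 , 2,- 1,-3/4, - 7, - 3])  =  [ - 7, - 5.19,-3,-8/5, - 1, - 1,-3/4, - 1/3,  0,5/3,2, 4,5, 6,9] 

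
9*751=6759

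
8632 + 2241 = 10873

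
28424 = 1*28424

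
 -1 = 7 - 8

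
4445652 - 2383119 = 2062533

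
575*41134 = 23652050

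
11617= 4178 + 7439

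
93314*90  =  8398260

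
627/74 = 8+35/74=8.47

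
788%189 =32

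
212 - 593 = - 381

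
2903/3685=2903/3685=0.79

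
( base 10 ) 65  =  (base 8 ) 101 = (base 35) 1u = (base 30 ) 25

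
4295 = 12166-7871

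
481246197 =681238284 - 199992087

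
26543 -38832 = -12289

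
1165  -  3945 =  - 2780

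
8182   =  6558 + 1624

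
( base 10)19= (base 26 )j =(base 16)13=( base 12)17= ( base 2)10011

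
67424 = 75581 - 8157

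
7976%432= 200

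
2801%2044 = 757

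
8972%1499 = 1477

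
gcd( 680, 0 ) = 680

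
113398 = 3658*31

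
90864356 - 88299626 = 2564730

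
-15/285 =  - 1/19 = - 0.05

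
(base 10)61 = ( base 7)115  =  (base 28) 25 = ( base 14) 45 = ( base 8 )75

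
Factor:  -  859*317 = - 272303 =- 317^1*859^1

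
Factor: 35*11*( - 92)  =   - 35420 = - 2^2*5^1*7^1*11^1*23^1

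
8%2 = 0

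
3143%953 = 284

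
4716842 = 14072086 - 9355244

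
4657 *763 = 3553291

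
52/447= 52/447 = 0.12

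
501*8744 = 4380744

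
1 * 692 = 692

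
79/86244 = 79/86244 = 0.00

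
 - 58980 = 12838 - 71818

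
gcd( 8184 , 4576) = 88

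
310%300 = 10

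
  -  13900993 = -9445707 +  - 4455286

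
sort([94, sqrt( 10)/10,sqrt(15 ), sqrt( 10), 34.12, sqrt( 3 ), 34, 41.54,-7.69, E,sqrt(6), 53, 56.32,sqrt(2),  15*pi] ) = [ - 7.69, sqrt( 10)/10,sqrt ( 2), sqrt( 3), sqrt(6 ),E, sqrt( 10 ), sqrt (15), 34, 34.12 , 41.54,15*pi, 53, 56.32 , 94]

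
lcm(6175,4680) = 444600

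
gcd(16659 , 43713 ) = 27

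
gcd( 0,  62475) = 62475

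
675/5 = 135 = 135.00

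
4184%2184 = 2000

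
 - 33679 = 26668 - 60347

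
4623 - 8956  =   - 4333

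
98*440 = 43120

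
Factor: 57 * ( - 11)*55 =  -34485 =-3^1* 5^1* 11^2 *19^1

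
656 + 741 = 1397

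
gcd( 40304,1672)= 88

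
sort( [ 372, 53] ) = [53, 372 ] 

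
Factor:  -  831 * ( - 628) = 521868 = 2^2 *3^1*157^1*277^1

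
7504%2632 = 2240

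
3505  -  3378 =127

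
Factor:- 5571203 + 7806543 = 2235340=2^2*5^1*111767^1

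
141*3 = 423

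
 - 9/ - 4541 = 9/4541  =  0.00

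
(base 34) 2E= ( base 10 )82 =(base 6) 214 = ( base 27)31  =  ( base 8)122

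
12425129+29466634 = 41891763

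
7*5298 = 37086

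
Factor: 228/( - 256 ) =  -2^( - 6 )*3^1*19^1 =-  57/64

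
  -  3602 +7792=4190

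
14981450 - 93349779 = - 78368329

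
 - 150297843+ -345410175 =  - 495708018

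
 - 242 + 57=-185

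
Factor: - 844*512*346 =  - 2^12*173^1*  211^1=- 149516288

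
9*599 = 5391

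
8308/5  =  8308/5 = 1661.60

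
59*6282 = 370638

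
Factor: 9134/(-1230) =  - 3^( -1) * 5^( - 1 )*41^( - 1)*4567^1 = -4567/615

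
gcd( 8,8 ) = 8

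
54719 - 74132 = -19413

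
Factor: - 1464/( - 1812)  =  2^1 * 61^1 * 151^( - 1 ) = 122/151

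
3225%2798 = 427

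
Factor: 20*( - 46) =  - 2^3*5^1*23^1= -920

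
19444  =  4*4861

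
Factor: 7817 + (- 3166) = 4651 = 4651^1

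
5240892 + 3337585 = 8578477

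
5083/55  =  92 + 23/55 =92.42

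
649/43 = 15 +4/43=15.09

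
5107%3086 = 2021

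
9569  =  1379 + 8190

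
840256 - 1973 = 838283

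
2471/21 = 353/3 = 117.67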